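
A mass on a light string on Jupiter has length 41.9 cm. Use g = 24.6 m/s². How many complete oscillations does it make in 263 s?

T = 2π√(L/g) = 2π√(0.419/24.6) = 0.8200 s.
Number of complete oscillations = ⌊263/0.8200⌋ = ⌊320.7⌋ = 320.

320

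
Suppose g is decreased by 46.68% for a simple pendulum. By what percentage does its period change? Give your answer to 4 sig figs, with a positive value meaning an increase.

36.95%

T ∝ 1/√g, so T'/T = 1/√(0.53320) = 1.3695.
Percentage change in T = (1.3695 − 1) × 100% = 36.95%.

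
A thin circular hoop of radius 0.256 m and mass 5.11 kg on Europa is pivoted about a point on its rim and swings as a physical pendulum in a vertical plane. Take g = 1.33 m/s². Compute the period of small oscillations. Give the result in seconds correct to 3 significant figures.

I_cm = mr² = 0.3349 kg·m². The pivot is at distance d = 0.256 m from the centre of mass.
By the parallel-axis theorem, I = I_cm + md² = 0.3349 + 0.3349 = 0.6698 kg·m².
T = 2π√(I/(mgd)) = 2π√(0.6698/(5.11 × 1.33 × 0.256)) = 3.90 s.

3.90 s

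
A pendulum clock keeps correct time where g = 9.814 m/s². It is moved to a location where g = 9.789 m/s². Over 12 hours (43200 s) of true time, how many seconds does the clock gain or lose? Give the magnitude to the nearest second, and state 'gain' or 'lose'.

The clock's period scales as T ∝ 1/√g, so T'/T = √(9.814/9.789) = 1.00128.
In 43200 s of true time the clock registers 43200/1.00128 = 43144.9 s, so it loses 55 s.

lose 55 s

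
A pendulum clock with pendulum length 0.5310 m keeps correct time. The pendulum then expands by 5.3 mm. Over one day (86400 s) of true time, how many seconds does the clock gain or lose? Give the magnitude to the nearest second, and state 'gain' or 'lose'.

lose 428 s

T ∝ √L, so T'/T = √(0.53630/0.5310) = 1.00498.
In 86400 s of true time the clock registers 86400/1.00498 = 85972.0 s, so it loses 428 s.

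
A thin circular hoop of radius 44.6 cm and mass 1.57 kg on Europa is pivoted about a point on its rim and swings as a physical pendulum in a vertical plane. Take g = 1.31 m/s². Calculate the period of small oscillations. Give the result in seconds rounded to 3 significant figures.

5.18 s

I_cm = mr² = 0.3123 kg·m². The pivot is at distance d = 0.446 m from the centre of mass.
By the parallel-axis theorem, I = I_cm + md² = 0.3123 + 0.3123 = 0.6246 kg·m².
T = 2π√(I/(mgd)) = 2π√(0.6246/(1.57 × 1.31 × 0.446)) = 5.18 s.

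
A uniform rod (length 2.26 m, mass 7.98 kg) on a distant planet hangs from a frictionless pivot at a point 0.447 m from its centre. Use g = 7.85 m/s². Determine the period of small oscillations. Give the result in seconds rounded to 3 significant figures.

2.65 s

For a physical pendulum T = 2π√(I/(mgd)), with d = 0.4470 m from pivot to centre of mass.
I_cm = mL²/12 = 7.98 × 2.26²/12 = 3.397 kg·m²; I = I_cm + md² = 3.397 + 7.98 × 0.4470² = 4.991 kg·m².
T = 2π√(4.991/(7.98 × 7.85 × 0.4470)) = 2.65 s.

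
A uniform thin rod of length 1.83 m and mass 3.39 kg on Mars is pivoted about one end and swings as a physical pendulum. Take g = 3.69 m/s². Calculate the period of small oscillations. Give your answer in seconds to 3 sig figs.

3.61 s

For a physical pendulum T = 2π√(I/(mgd)), with d = 0.9150 m from pivot to centre of mass.
I_cm = mL²/12 = 3.39 × 1.83²/12 = 0.9461 kg·m²; I = I_cm + md² = 0.9461 + 3.39 × 0.9150² = 3.784 kg·m².
T = 2π√(3.784/(3.39 × 3.69 × 0.9150)) = 3.61 s.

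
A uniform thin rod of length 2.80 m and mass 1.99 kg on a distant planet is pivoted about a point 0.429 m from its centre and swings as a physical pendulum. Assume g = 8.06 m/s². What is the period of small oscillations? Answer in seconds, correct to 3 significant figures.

For a physical pendulum T = 2π√(I/(mgd)), with d = 0.4290 m from pivot to centre of mass.
I_cm = mL²/12 = 1.99 × 2.80²/12 = 1.300 kg·m²; I = I_cm + md² = 1.300 + 1.99 × 0.4290² = 1.666 kg·m².
T = 2π√(1.666/(1.99 × 8.06 × 0.4290)) = 3.09 s.

3.09 s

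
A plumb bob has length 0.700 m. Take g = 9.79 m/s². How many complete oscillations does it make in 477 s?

283

T = 2π√(L/g) = 2π√(0.700/9.79) = 1.680 s.
Number of complete oscillations = ⌊477/1.680⌋ = ⌊283.9⌋ = 283.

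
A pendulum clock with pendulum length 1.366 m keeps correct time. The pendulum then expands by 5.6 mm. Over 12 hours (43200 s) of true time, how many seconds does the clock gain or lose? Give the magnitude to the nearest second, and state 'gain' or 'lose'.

T ∝ √L, so T'/T = √(1.37160/1.366) = 1.00205.
In 43200 s of true time the clock registers 43200/1.00205 = 43111.7 s, so it loses 88 s.

lose 88 s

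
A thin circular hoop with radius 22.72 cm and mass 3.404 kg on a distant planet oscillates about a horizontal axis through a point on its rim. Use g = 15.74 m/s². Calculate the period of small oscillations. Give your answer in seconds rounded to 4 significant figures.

I_cm = mr² = 0.17571 kg·m². The pivot is at distance d = 0.2272 m from the centre of mass.
By the parallel-axis theorem, I = I_cm + md² = 0.17571 + 0.17571 = 0.35143 kg·m².
T = 2π√(I/(mgd)) = 2π√(0.35143/(3.404 × 15.74 × 0.2272)) = 1.068 s.

1.068 s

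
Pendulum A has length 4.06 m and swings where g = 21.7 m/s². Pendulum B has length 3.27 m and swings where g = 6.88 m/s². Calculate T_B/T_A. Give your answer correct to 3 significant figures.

T = 2π√(L/g), so T_B/T_A = √((L_B/g_B)/(L_A/g_A)) = √((3.27/6.88)/(4.06/21.7)) = 1.59.

1.59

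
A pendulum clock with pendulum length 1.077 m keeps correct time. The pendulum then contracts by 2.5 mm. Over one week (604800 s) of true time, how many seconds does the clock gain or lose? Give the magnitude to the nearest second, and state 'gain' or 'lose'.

T ∝ √L, so T'/T = √(1.07450/1.077) = 0.998839.
In 604800 s of true time the clock registers 604800/0.998839 = 605503.2 s, so it gains 703 s.

gain 703 s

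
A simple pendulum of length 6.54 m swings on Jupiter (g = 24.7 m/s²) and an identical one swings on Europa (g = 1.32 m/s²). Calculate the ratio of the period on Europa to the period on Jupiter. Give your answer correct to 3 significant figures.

4.33

T ∝ 1/√g, so T₂/T₁ = √(g₁/g₂) = √(24.7/1.32) = 4.33.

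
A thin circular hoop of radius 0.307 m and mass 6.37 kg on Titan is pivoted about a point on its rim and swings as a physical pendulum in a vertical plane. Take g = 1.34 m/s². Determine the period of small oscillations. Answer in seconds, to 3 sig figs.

I_cm = mr² = 0.6004 kg·m². The pivot is at distance d = 0.307 m from the centre of mass.
By the parallel-axis theorem, I = I_cm + md² = 0.6004 + 0.6004 = 1.201 kg·m².
T = 2π√(I/(mgd)) = 2π√(1.201/(6.37 × 1.34 × 0.307)) = 4.25 s.

4.25 s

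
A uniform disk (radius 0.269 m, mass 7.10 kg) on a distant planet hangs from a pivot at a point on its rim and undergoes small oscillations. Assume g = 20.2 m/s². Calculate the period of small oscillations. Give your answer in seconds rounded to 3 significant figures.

I_cm = ½mr² = 0.2569 kg·m². The pivot is at distance d = 0.269 m from the centre of mass.
By the parallel-axis theorem, I = I_cm + md² = 0.2569 + 0.5138 = 0.7706 kg·m².
T = 2π√(I/(mgd)) = 2π√(0.7706/(7.10 × 20.2 × 0.269)) = 0.888 s.

0.888 s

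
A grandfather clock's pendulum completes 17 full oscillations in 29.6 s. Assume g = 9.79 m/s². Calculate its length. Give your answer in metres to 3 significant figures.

0.752 m

T = 29.6/17 = 1.741 s.
From T = 2π√(L/g), L = gT²/(4π²) = 9.79 × 1.741²/(4π²) = 0.752 m.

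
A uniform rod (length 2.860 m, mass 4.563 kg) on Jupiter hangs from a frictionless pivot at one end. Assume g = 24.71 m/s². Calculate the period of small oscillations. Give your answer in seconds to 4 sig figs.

For a physical pendulum T = 2π√(I/(mgd)), with d = 1.4300 m from pivot to centre of mass.
I_cm = mL²/12 = 4.563 × 2.860²/12 = 3.1103 kg·m²; I = I_cm + md² = 3.1103 + 4.563 × 1.4300² = 12.441 kg·m².
T = 2π√(12.441/(4.563 × 24.71 × 1.4300)) = 1.745 s.

1.745 s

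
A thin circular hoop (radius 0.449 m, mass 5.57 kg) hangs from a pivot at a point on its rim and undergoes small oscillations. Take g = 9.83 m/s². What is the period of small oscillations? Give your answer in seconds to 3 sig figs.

1.90 s

I_cm = mr² = 1.123 kg·m². The pivot is at distance d = 0.449 m from the centre of mass.
By the parallel-axis theorem, I = I_cm + md² = 1.123 + 1.123 = 2.246 kg·m².
T = 2π√(I/(mgd)) = 2π√(2.246/(5.57 × 9.83 × 0.449)) = 1.90 s.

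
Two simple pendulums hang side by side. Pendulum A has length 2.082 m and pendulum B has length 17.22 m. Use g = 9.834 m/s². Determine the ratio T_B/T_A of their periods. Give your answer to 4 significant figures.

T ∝ √L, so T_B/T_A = √(L_B/L_A) = √(17.22/2.082) = 2.876.

2.876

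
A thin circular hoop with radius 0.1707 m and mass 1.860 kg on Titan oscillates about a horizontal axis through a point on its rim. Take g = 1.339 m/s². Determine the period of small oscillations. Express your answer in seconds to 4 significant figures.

I_cm = mr² = 0.054198 kg·m². The pivot is at distance d = 0.1707 m from the centre of mass.
By the parallel-axis theorem, I = I_cm + md² = 0.054198 + 0.054198 = 0.10840 kg·m².
T = 2π√(I/(mgd)) = 2π√(0.10840/(1.860 × 1.339 × 0.1707)) = 3.173 s.

3.173 s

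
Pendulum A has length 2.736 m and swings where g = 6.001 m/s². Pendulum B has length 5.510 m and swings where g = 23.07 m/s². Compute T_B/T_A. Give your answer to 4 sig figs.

0.7238

T = 2π√(L/g), so T_B/T_A = √((L_B/g_B)/(L_A/g_A)) = √((5.510/23.07)/(2.736/6.001)) = 0.7238.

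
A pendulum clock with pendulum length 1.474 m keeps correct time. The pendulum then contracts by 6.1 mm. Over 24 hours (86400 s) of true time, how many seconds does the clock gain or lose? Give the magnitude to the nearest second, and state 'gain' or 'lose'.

gain 179 s

T ∝ √L, so T'/T = √(1.46790/1.474) = 0.997929.
In 86400 s of true time the clock registers 86400/0.997929 = 86579.3 s, so it gains 179 s.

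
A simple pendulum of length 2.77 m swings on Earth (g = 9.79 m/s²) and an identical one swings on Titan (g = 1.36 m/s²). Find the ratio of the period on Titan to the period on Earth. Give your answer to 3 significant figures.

T ∝ 1/√g, so T₂/T₁ = √(g₁/g₂) = √(9.79/1.36) = 2.68.

2.68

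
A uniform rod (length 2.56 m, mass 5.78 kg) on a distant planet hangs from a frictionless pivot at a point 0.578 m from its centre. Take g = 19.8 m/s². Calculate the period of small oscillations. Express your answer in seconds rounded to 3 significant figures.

For a physical pendulum T = 2π√(I/(mgd)), with d = 0.5780 m from pivot to centre of mass.
I_cm = mL²/12 = 5.78 × 2.56²/12 = 3.157 kg·m²; I = I_cm + md² = 3.157 + 5.78 × 0.5780² = 5.088 kg·m².
T = 2π√(5.088/(5.78 × 19.8 × 0.5780)) = 1.74 s.

1.74 s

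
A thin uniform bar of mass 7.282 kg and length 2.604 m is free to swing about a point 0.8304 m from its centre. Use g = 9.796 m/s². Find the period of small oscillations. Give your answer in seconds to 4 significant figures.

2.468 s

For a physical pendulum T = 2π√(I/(mgd)), with d = 0.83040 m from pivot to centre of mass.
I_cm = mL²/12 = 7.282 × 2.604²/12 = 4.1148 kg·m²; I = I_cm + md² = 4.1148 + 7.282 × 0.83040² = 9.1362 kg·m².
T = 2π√(9.1362/(7.282 × 9.796 × 0.83040)) = 2.468 s.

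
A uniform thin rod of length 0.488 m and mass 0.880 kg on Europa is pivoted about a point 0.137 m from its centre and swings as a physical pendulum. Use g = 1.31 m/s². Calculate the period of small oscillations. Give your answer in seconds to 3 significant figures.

2.91 s

For a physical pendulum T = 2π√(I/(mgd)), with d = 0.1370 m from pivot to centre of mass.
I_cm = mL²/12 = 0.880 × 0.488²/12 = 0.01746 kg·m²; I = I_cm + md² = 0.01746 + 0.880 × 0.1370² = 0.03398 kg·m².
T = 2π√(0.03398/(0.880 × 1.31 × 0.1370)) = 2.91 s.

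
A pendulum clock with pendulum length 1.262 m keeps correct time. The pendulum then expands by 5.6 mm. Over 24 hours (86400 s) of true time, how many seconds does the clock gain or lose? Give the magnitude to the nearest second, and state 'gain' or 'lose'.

T ∝ √L, so T'/T = √(1.26760/1.262) = 1.00222.
In 86400 s of true time the clock registers 86400/1.00222 = 86208.9 s, so it loses 191 s.

lose 191 s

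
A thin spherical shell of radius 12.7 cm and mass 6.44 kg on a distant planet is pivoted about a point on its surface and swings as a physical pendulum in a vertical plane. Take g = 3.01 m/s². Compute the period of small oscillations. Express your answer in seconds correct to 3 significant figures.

1.67 s

I_cm = (2/3)mr² = 0.06925 kg·m². The pivot is at distance d = 0.127 m from the centre of mass.
By the parallel-axis theorem, I = I_cm + md² = 0.06925 + 0.1039 = 0.1731 kg·m².
T = 2π√(I/(mgd)) = 2π√(0.1731/(6.44 × 3.01 × 0.127)) = 1.67 s.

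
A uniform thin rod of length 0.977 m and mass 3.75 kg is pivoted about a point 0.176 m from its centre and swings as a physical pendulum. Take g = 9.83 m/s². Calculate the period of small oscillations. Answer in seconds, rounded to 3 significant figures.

For a physical pendulum T = 2π√(I/(mgd)), with d = 0.1760 m from pivot to centre of mass.
I_cm = mL²/12 = 3.75 × 0.977²/12 = 0.2983 kg·m²; I = I_cm + md² = 0.2983 + 3.75 × 0.1760² = 0.4145 kg·m².
T = 2π√(0.4145/(3.75 × 9.83 × 0.1760)) = 1.59 s.

1.59 s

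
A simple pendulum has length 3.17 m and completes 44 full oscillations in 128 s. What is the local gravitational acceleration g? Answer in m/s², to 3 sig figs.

14.8 m/s²

T = 128/44 = 2.909 s.
From T = 2π√(L/g), g = 4π²L/T² = 4π² × 3.17/2.909² = 14.8 m/s².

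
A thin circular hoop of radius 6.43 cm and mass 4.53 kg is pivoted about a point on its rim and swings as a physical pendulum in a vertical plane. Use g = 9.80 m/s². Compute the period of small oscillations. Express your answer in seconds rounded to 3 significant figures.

0.720 s

I_cm = mr² = 0.01873 kg·m². The pivot is at distance d = 0.0643 m from the centre of mass.
By the parallel-axis theorem, I = I_cm + md² = 0.01873 + 0.01873 = 0.03746 kg·m².
T = 2π√(I/(mgd)) = 2π√(0.03746/(4.53 × 9.80 × 0.0643)) = 0.720 s.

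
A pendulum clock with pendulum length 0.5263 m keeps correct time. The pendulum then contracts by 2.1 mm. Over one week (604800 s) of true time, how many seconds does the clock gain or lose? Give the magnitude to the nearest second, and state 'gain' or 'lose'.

gain 1210 s

T ∝ √L, so T'/T = √(0.52420/0.5263) = 0.998003.
In 604800 s of true time the clock registers 604800/0.998003 = 606010.2 s, so it gains 1210 s.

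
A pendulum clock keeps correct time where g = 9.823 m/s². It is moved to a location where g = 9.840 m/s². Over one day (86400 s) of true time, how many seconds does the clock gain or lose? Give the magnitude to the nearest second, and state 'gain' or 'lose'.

gain 75 s

The clock's period scales as T ∝ 1/√g, so T'/T = √(9.823/9.840) = 0.999136.
In 86400 s of true time the clock registers 86400/0.999136 = 86474.7 s, so it gains 75 s.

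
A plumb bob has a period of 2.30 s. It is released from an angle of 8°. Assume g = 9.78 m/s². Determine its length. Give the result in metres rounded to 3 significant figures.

From T = 2π√(L/g), L = gT²/(4π²) = 9.78 × 2.300²/(4π²) = 1.31 m.

1.31 m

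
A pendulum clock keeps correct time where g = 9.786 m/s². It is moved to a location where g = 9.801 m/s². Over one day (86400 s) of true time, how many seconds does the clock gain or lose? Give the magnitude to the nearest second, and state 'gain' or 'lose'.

The clock's period scales as T ∝ 1/√g, so T'/T = √(9.786/9.801) = 0.999234.
In 86400 s of true time the clock registers 86400/0.999234 = 86466.2 s, so it gains 66 s.

gain 66 s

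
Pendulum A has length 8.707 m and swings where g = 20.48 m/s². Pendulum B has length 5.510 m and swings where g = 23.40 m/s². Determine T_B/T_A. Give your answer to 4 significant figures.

0.7442

T = 2π√(L/g), so T_B/T_A = √((L_B/g_B)/(L_A/g_A)) = √((5.510/23.40)/(8.707/20.48)) = 0.7442.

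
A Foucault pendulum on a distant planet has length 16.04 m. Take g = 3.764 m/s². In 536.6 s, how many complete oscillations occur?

T = 2π√(L/g) = 2π√(16.04/3.764) = 12.971 s.
Number of complete oscillations = ⌊536.6/12.971⌋ = ⌊41.371⌋ = 41.

41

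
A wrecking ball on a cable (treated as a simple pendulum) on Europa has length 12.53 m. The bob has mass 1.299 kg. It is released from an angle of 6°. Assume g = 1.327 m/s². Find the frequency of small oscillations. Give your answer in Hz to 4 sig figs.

T = 2π√(L/g) = 2π√(12.53/1.327) = 19.307 s, so f = 1/T = 0.05179 Hz.

0.05179 Hz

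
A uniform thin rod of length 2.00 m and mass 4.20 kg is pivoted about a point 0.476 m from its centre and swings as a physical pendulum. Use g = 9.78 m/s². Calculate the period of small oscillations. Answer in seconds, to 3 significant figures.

2.18 s

For a physical pendulum T = 2π√(I/(mgd)), with d = 0.4760 m from pivot to centre of mass.
I_cm = mL²/12 = 4.20 × 2.00²/12 = 1.400 kg·m²; I = I_cm + md² = 1.400 + 4.20 × 0.4760² = 2.352 kg·m².
T = 2π√(2.352/(4.20 × 9.78 × 0.4760)) = 2.18 s.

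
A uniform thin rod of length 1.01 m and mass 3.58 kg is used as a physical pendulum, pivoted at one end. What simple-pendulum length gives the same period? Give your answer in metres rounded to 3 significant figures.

The equivalent simple-pendulum length is L_eq = I/(md), where I is about the pivot and d = 0.5050 m.
I_cm = (1/12)mL² = 0.3043 kg·m², so I = I_cm + md² = 0.3043 + 0.9130 = 1.217 kg·m².
L_eq = 1.217/(3.58 × 0.5050) = 0.673 m.

0.673 m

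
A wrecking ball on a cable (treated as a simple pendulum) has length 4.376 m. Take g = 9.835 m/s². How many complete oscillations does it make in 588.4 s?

140

T = 2π√(L/g) = 2π√(4.376/9.835) = 4.1911 s.
Number of complete oscillations = ⌊588.4/4.1911⌋ = ⌊140.39⌋ = 140.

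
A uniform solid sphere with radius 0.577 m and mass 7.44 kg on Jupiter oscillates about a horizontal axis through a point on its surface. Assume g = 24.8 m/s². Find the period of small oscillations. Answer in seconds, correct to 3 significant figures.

I_cm = (2/5)mr² = 0.9908 kg·m². The pivot is at distance d = 0.577 m from the centre of mass.
By the parallel-axis theorem, I = I_cm + md² = 0.9908 + 2.477 = 3.468 kg·m².
T = 2π√(I/(mgd)) = 2π√(3.468/(7.44 × 24.8 × 0.577)) = 1.13 s.

1.13 s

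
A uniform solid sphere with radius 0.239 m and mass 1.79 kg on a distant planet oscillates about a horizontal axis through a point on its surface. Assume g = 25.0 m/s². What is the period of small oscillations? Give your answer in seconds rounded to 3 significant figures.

0.727 s

I_cm = (2/5)mr² = 0.04090 kg·m². The pivot is at distance d = 0.239 m from the centre of mass.
By the parallel-axis theorem, I = I_cm + md² = 0.04090 + 0.1022 = 0.1431 kg·m².
T = 2π√(I/(mgd)) = 2π√(0.1431/(1.79 × 25.0 × 0.239)) = 0.727 s.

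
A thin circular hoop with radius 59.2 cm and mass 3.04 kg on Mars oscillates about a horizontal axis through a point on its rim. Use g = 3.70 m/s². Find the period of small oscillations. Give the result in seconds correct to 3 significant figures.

I_cm = mr² = 1.065 kg·m². The pivot is at distance d = 0.592 m from the centre of mass.
By the parallel-axis theorem, I = I_cm + md² = 1.065 + 1.065 = 2.131 kg·m².
T = 2π√(I/(mgd)) = 2π√(2.131/(3.04 × 3.70 × 0.592)) = 3.55 s.

3.55 s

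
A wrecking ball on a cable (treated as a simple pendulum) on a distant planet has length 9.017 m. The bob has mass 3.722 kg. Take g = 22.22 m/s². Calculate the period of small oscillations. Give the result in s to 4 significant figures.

T = 2π√(L/g) = 2π√(9.017/22.22) = 2π × 0.63703 = 4.003 s.

4.003 s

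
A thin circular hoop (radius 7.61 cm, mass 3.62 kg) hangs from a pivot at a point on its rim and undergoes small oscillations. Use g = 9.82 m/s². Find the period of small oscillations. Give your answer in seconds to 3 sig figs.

I_cm = mr² = 0.02096 kg·m². The pivot is at distance d = 0.0761 m from the centre of mass.
By the parallel-axis theorem, I = I_cm + md² = 0.02096 + 0.02096 = 0.04193 kg·m².
T = 2π√(I/(mgd)) = 2π√(0.04193/(3.62 × 9.82 × 0.0761)) = 0.782 s.

0.782 s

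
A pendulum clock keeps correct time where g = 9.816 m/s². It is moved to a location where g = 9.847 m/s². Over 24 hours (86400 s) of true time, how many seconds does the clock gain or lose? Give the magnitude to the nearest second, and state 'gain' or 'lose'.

gain 136 s

The clock's period scales as T ∝ 1/√g, so T'/T = √(9.816/9.847) = 0.998425.
In 86400 s of true time the clock registers 86400/0.998425 = 86536.3 s, so it gains 136 s.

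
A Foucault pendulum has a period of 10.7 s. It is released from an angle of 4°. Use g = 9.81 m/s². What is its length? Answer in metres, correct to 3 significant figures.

28.4 m

From T = 2π√(L/g), L = gT²/(4π²) = 9.81 × 10.70²/(4π²) = 28.4 m.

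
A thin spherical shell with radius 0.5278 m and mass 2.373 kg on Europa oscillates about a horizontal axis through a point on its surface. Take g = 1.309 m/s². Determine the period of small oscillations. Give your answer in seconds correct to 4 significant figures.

I_cm = (2/3)mr² = 0.44070 kg·m². The pivot is at distance d = 0.5278 m from the centre of mass.
By the parallel-axis theorem, I = I_cm + md² = 0.44070 + 0.66105 = 1.1018 kg·m².
T = 2π√(I/(mgd)) = 2π√(1.1018/(2.373 × 1.309 × 0.5278)) = 5.151 s.

5.151 s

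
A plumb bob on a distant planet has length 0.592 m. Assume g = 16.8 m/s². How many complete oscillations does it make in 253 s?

T = 2π√(L/g) = 2π√(0.592/16.8) = 1.179 s.
Number of complete oscillations = ⌊253/1.179⌋ = ⌊214.5⌋ = 214.

214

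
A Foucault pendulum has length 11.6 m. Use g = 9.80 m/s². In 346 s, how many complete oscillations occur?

50

T = 2π√(L/g) = 2π√(11.6/9.80) = 6.836 s.
Number of complete oscillations = ⌊346/6.836⌋ = ⌊50.62⌋ = 50.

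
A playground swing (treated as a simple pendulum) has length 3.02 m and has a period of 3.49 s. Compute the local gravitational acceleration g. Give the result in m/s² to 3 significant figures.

From T = 2π√(L/g), g = 4π²L/T² = 4π² × 3.02/3.490² = 9.79 m/s².

9.79 m/s²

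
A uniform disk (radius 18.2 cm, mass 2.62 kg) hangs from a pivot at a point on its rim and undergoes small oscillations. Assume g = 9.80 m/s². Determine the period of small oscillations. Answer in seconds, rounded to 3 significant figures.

I_cm = ½mr² = 0.04339 kg·m². The pivot is at distance d = 0.182 m from the centre of mass.
By the parallel-axis theorem, I = I_cm + md² = 0.04339 + 0.08678 = 0.1302 kg·m².
T = 2π√(I/(mgd)) = 2π√(0.1302/(2.62 × 9.80 × 0.182)) = 1.05 s.

1.05 s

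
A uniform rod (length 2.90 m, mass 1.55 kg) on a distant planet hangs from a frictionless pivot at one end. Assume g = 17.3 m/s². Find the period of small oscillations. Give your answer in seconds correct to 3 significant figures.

For a physical pendulum T = 2π√(I/(mgd)), with d = 1.450 m from pivot to centre of mass.
I_cm = mL²/12 = 1.55 × 2.90²/12 = 1.086 kg·m²; I = I_cm + md² = 1.086 + 1.55 × 1.450² = 4.345 kg·m².
T = 2π√(4.345/(1.55 × 17.3 × 1.450)) = 2.10 s.

2.10 s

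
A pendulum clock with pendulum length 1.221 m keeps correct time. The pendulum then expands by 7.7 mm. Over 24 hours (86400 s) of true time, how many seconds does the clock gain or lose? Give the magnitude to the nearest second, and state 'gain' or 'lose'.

T ∝ √L, so T'/T = √(1.22870/1.221) = 1.00315.
In 86400 s of true time the clock registers 86400/1.00315 = 86128.8 s, so it loses 271 s.

lose 271 s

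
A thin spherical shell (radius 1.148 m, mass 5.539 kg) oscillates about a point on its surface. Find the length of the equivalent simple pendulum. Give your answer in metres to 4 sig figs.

The equivalent simple-pendulum length is L_eq = I/(md), where I is about the pivot and d = 1.1480 m.
I_cm = (2/3)mR² = 4.8666 kg·m², so I = I_cm + md² = 4.8666 + 7.2999 = 12.166 kg·m².
L_eq = 12.166/(5.539 × 1.1480) = 1.913 m.

1.913 m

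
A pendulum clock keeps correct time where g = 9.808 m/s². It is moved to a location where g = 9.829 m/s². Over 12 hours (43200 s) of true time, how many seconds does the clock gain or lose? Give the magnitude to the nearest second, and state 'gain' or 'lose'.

gain 46 s

The clock's period scales as T ∝ 1/√g, so T'/T = √(9.808/9.829) = 0.998931.
In 43200 s of true time the clock registers 43200/0.998931 = 43246.2 s, so it gains 46 s.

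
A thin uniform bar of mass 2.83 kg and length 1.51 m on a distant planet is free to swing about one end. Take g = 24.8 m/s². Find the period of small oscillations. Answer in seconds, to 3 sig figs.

1.27 s

For a physical pendulum T = 2π√(I/(mgd)), with d = 0.7550 m from pivot to centre of mass.
I_cm = mL²/12 = 2.83 × 1.51²/12 = 0.5377 kg·m²; I = I_cm + md² = 0.5377 + 2.83 × 0.7550² = 2.151 kg·m².
T = 2π√(2.151/(2.83 × 24.8 × 0.7550)) = 1.27 s.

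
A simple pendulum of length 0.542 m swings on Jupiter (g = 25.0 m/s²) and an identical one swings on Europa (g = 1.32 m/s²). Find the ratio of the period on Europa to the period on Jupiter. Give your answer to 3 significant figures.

T ∝ 1/√g, so T₂/T₁ = √(g₁/g₂) = √(25.0/1.32) = 4.35.

4.35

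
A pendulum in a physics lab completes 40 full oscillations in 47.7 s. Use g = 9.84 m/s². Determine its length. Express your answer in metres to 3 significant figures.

T = 47.7/40 = 1.193 s.
From T = 2π√(L/g), L = gT²/(4π²) = 9.84 × 1.193²/(4π²) = 0.354 m.

0.354 m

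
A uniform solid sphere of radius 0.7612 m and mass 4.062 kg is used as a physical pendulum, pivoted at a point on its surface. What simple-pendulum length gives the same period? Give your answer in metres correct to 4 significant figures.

1.066 m

The equivalent simple-pendulum length is L_eq = I/(md), where I is about the pivot and d = 0.76120 m.
I_cm = (2/5)mR² = 0.94145 kg·m², so I = I_cm + md² = 0.94145 + 2.3536 = 3.2951 kg·m².
L_eq = 3.2951/(4.062 × 0.76120) = 1.066 m.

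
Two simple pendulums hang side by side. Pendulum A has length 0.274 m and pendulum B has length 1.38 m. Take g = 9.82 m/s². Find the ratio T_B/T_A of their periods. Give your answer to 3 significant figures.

2.24

T ∝ √L, so T_B/T_A = √(L_B/L_A) = √(1.38/0.274) = 2.24.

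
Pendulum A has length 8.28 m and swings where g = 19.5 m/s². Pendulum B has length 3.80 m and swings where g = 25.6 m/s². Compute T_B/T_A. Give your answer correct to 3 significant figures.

0.591

T = 2π√(L/g), so T_B/T_A = √((L_B/g_B)/(L_A/g_A)) = √((3.80/25.6)/(8.28/19.5)) = 0.591.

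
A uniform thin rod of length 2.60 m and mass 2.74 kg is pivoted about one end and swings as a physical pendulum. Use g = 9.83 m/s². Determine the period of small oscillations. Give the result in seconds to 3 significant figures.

For a physical pendulum T = 2π√(I/(mgd)), with d = 1.300 m from pivot to centre of mass.
I_cm = mL²/12 = 2.74 × 2.60²/12 = 1.544 kg·m²; I = I_cm + md² = 1.544 + 2.74 × 1.300² = 6.174 kg·m².
T = 2π√(6.174/(2.74 × 9.83 × 1.300)) = 2.64 s.

2.64 s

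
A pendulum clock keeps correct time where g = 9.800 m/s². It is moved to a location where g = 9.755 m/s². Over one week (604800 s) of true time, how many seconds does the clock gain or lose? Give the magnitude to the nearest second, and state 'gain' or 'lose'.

The clock's period scales as T ∝ 1/√g, so T'/T = √(9.800/9.755) = 1.00230.
In 604800 s of true time the clock registers 604800/1.00230 = 603409.8 s, so it loses 1390 s.

lose 1390 s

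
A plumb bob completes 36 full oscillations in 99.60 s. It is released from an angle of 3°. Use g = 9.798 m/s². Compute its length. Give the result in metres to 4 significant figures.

T = 99.60/36 = 2.7667 s.
From T = 2π√(L/g), L = gT²/(4π²) = 9.798 × 2.7667²/(4π²) = 1.900 m.

1.900 m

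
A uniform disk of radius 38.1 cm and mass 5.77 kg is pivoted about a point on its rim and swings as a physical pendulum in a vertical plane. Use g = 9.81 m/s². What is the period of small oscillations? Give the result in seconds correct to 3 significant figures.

I_cm = ½mr² = 0.4188 kg·m². The pivot is at distance d = 0.381 m from the centre of mass.
By the parallel-axis theorem, I = I_cm + md² = 0.4188 + 0.8376 = 1.256 kg·m².
T = 2π√(I/(mgd)) = 2π√(1.256/(5.77 × 9.81 × 0.381)) = 1.52 s.

1.52 s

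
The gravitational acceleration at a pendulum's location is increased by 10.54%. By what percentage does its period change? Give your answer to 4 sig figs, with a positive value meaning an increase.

T ∝ 1/√g, so T'/T = 1/√(1.1054) = 0.95113.
Percentage change in T = (0.95113 − 1) × 100% = -4.887%.

-4.887%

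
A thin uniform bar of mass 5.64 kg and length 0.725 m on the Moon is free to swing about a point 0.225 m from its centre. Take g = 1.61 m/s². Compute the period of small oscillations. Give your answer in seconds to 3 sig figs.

For a physical pendulum T = 2π√(I/(mgd)), with d = 0.2250 m from pivot to centre of mass.
I_cm = mL²/12 = 5.64 × 0.725²/12 = 0.2470 kg·m²; I = I_cm + md² = 0.2470 + 5.64 × 0.2250² = 0.5326 kg·m².
T = 2π√(0.5326/(5.64 × 1.61 × 0.2250)) = 3.21 s.

3.21 s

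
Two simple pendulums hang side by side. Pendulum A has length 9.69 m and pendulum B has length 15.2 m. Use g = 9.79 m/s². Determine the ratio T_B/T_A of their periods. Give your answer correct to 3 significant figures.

T ∝ √L, so T_B/T_A = √(L_B/L_A) = √(15.2/9.69) = 1.25.

1.25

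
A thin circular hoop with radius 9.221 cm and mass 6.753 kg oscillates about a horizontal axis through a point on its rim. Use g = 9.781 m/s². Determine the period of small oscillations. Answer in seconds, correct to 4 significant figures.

I_cm = mr² = 0.057419 kg·m². The pivot is at distance d = 0.09221 m from the centre of mass.
By the parallel-axis theorem, I = I_cm + md² = 0.057419 + 0.057419 = 0.11484 kg·m².
T = 2π√(I/(mgd)) = 2π√(0.11484/(6.753 × 9.781 × 0.09221)) = 0.8628 s.

0.8628 s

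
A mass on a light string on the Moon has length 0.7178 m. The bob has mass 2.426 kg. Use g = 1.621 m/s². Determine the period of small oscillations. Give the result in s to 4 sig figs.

4.181 s

T = 2π√(L/g) = 2π√(0.7178/1.621) = 2π × 0.66544 = 4.181 s.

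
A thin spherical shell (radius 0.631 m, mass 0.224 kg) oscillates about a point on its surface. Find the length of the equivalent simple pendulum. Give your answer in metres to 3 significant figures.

The equivalent simple-pendulum length is L_eq = I/(md), where I is about the pivot and d = 0.6310 m.
I_cm = (2/3)mR² = 0.05946 kg·m², so I = I_cm + md² = 0.05946 + 0.08919 = 0.1486 kg·m².
L_eq = 0.1486/(0.224 × 0.6310) = 1.05 m.

1.05 m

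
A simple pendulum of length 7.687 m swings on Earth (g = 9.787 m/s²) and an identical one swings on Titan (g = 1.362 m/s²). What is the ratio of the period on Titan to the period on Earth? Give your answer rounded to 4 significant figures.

2.681

T ∝ 1/√g, so T₂/T₁ = √(g₁/g₂) = √(9.787/1.362) = 2.681.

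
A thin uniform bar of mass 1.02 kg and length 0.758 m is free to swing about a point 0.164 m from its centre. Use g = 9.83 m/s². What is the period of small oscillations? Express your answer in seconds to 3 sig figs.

1.35 s

For a physical pendulum T = 2π√(I/(mgd)), with d = 0.1640 m from pivot to centre of mass.
I_cm = mL²/12 = 1.02 × 0.758²/12 = 0.04884 kg·m²; I = I_cm + md² = 0.04884 + 1.02 × 0.1640² = 0.07627 kg·m².
T = 2π√(0.07627/(1.02 × 9.83 × 0.1640)) = 1.35 s.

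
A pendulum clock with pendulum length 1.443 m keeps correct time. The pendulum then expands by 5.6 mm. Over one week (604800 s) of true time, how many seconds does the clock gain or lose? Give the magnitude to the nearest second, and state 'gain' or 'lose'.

T ∝ √L, so T'/T = √(1.44860/1.443) = 1.00194.
In 604800 s of true time the clock registers 604800/1.00194 = 603629.8 s, so it loses 1170 s.

lose 1170 s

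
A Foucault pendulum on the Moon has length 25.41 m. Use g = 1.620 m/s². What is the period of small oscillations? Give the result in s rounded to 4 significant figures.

24.88 s

T = 2π√(L/g) = 2π√(25.41/1.620) = 2π × 3.9605 = 24.88 s.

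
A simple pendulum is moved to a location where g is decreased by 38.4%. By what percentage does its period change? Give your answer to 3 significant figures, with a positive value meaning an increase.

27.4%

T ∝ 1/√g, so T'/T = 1/√(0.6160) = 1.274.
Percentage change in T = (1.274 − 1) × 100% = 27.4%.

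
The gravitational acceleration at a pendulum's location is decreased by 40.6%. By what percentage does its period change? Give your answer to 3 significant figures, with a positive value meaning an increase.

29.7%

T ∝ 1/√g, so T'/T = 1/√(0.5940) = 1.297.
Percentage change in T = (1.297 − 1) × 100% = 29.7%.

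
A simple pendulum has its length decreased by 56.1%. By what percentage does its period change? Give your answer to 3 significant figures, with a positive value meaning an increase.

T ∝ √L, so T'/T = √(0.4390) = 0.6626.
Percentage change in T = (0.6626 − 1) × 100% = -33.7%.

-33.7%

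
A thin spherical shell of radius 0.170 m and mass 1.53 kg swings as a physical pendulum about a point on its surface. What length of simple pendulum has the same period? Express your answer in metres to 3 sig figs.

The equivalent simple-pendulum length is L_eq = I/(md), where I is about the pivot and d = 0.1700 m.
I_cm = (2/3)mR² = 0.02948 kg·m², so I = I_cm + md² = 0.02948 + 0.04422 = 0.07370 kg·m².
L_eq = 0.07370/(1.53 × 0.1700) = 0.283 m.

0.283 m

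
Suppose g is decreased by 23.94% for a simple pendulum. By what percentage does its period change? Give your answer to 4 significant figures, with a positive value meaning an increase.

14.66%

T ∝ 1/√g, so T'/T = 1/√(0.76060) = 1.1466.
Percentage change in T = (1.1466 − 1) × 100% = 14.66%.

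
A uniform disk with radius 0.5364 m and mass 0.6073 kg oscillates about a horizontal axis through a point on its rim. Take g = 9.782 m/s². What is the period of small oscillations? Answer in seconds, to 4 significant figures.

I_cm = ½mr² = 0.087368 kg·m². The pivot is at distance d = 0.5364 m from the centre of mass.
By the parallel-axis theorem, I = I_cm + md² = 0.087368 + 0.17474 = 0.26210 kg·m².
T = 2π√(I/(mgd)) = 2π√(0.26210/(0.6073 × 9.782 × 0.5364)) = 1.802 s.

1.802 s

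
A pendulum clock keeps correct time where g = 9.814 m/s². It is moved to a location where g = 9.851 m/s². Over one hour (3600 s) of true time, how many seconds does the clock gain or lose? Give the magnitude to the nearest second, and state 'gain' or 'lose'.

gain 7 s

The clock's period scales as T ∝ 1/√g, so T'/T = √(9.814/9.851) = 0.998120.
In 3600 s of true time the clock registers 3600/0.998120 = 3606.8 s, so it gains 7 s.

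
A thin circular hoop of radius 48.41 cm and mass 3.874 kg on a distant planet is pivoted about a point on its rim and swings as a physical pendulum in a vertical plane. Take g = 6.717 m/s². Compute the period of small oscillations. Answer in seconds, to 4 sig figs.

2.385 s

I_cm = mr² = 0.90788 kg·m². The pivot is at distance d = 0.4841 m from the centre of mass.
By the parallel-axis theorem, I = I_cm + md² = 0.90788 + 0.90788 = 1.8158 kg·m².
T = 2π√(I/(mgd)) = 2π√(1.8158/(3.874 × 6.717 × 0.4841)) = 2.385 s.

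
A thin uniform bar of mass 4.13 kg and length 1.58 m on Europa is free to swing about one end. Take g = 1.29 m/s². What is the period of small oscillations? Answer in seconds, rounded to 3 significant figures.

5.68 s

For a physical pendulum T = 2π√(I/(mgd)), with d = 0.7900 m from pivot to centre of mass.
I_cm = mL²/12 = 4.13 × 1.58²/12 = 0.8592 kg·m²; I = I_cm + md² = 0.8592 + 4.13 × 0.7900² = 3.437 kg·m².
T = 2π√(3.437/(4.13 × 1.29 × 0.7900)) = 5.68 s.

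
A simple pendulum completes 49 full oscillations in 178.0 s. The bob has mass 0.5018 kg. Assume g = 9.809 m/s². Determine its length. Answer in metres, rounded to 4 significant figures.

3.279 m

T = 178.0/49 = 3.6327 s.
From T = 2π√(L/g), L = gT²/(4π²) = 9.809 × 3.6327²/(4π²) = 3.279 m.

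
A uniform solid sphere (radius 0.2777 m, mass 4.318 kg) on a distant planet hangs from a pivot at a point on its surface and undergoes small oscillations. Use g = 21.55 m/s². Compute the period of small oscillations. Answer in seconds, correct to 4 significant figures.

I_cm = (2/5)mr² = 0.13320 kg·m². The pivot is at distance d = 0.2777 m from the centre of mass.
By the parallel-axis theorem, I = I_cm + md² = 0.13320 + 0.33299 = 0.46619 kg·m².
T = 2π√(I/(mgd)) = 2π√(0.46619/(4.318 × 21.55 × 0.2777)) = 0.8439 s.

0.8439 s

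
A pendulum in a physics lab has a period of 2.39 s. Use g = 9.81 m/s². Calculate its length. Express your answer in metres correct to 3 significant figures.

1.42 m

From T = 2π√(L/g), L = gT²/(4π²) = 9.81 × 2.390²/(4π²) = 1.42 m.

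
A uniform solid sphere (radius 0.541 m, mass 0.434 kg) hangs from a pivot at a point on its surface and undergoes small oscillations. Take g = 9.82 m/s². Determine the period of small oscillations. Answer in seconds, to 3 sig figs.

1.74 s

I_cm = (2/5)mr² = 0.05081 kg·m². The pivot is at distance d = 0.541 m from the centre of mass.
By the parallel-axis theorem, I = I_cm + md² = 0.05081 + 0.1270 = 0.1778 kg·m².
T = 2π√(I/(mgd)) = 2π√(0.1778/(0.434 × 9.82 × 0.541)) = 1.74 s.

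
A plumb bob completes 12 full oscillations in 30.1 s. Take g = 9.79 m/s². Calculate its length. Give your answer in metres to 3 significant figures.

T = 30.1/12 = 2.508 s.
From T = 2π√(L/g), L = gT²/(4π²) = 9.79 × 2.508²/(4π²) = 1.56 m.

1.56 m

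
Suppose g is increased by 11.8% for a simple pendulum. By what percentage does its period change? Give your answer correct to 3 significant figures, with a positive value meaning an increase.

T ∝ 1/√g, so T'/T = 1/√(1.118) = 0.9458.
Percentage change in T = (0.9458 − 1) × 100% = -5.42%.

-5.42%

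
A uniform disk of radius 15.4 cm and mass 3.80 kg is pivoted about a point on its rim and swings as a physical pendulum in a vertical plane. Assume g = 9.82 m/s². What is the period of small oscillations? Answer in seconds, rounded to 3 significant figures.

I_cm = ½mr² = 0.04506 kg·m². The pivot is at distance d = 0.154 m from the centre of mass.
By the parallel-axis theorem, I = I_cm + md² = 0.04506 + 0.09012 = 0.1352 kg·m².
T = 2π√(I/(mgd)) = 2π√(0.1352/(3.80 × 9.82 × 0.154)) = 0.964 s.

0.964 s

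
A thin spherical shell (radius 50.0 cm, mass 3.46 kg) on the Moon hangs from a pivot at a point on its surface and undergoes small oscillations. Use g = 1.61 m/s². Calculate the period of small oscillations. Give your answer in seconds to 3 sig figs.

I_cm = (2/3)mr² = 0.5767 kg·m². The pivot is at distance d = 0.500 m from the centre of mass.
By the parallel-axis theorem, I = I_cm + md² = 0.5767 + 0.8650 = 1.442 kg·m².
T = 2π√(I/(mgd)) = 2π√(1.442/(3.46 × 1.61 × 0.500)) = 4.52 s.

4.52 s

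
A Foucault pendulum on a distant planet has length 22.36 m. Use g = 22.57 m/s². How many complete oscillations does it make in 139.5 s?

T = 2π√(L/g) = 2π√(22.36/22.57) = 6.2539 s.
Number of complete oscillations = ⌊139.5/6.2539⌋ = ⌊22.306⌋ = 22.

22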